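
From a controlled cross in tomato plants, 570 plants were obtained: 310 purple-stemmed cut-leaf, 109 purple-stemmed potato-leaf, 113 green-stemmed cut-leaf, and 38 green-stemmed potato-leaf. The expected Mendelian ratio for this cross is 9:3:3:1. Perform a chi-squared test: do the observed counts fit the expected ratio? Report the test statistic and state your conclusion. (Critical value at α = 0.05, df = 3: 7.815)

0.904; consistent

Under the 9:3:3:1 hypothesis (Σ ratio = 16, N = 570):
  purple-stemmed cut-leaf: 570 × 9/16 = 320.625
  purple-stemmed potato-leaf: 570 × 3/16 = 106.875
  green-stemmed cut-leaf: 570 × 3/16 = 106.875
  green-stemmed potato-leaf: 570 × 1/16 = 35.625
χ² = Σ (O − E)² / E
  purple-stemmed cut-leaf: (310 − 320.625)² / 320.625 = 0.3521
  purple-stemmed potato-leaf: (109 − 106.875)² / 106.875 = 0.0423
  green-stemmed cut-leaf: (113 − 106.875)² / 106.875 = 0.3510
  green-stemmed potato-leaf: (38 − 35.625)² / 35.625 = 0.1583
χ² = 0.3521 + 0.0423 + 0.3510 + 0.1583 = 0.9037 ≈ 0.904
Degrees of freedom = 4 − 1 = 3; critical value at α = 0.05 is 7.815.
Since 0.904 < 7.815, we fail to reject the null hypothesis — the data are consistent with the 9:3:3:1 ratio.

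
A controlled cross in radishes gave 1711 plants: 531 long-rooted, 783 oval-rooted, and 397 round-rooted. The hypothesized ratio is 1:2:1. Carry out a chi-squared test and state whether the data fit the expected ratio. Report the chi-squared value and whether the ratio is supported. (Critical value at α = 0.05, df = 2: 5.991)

33.277; not consistent

Total ratio parts = 4. Expected numbers out of 1711:
  long-rooted: 1711 × 1/4 = 427.75
  oval-rooted: 1711 × 2/4 = 855.5
  round-rooted: 1711 × 1/4 = 427.75
χ² = Σ (O − E)² / E
  long-rooted: (531 − 427.75)² / 427.75 = 24.9224
  oval-rooted: (783 − 855.5)² / 855.5 = 6.1441
  round-rooted: (397 − 427.75)² / 427.75 = 2.2105
χ² = 24.9224 + 6.1441 + 2.2105 = 33.277
Degrees of freedom = 3 − 1 = 2; critical value at α = 0.05 is 5.991.
Since 33.277 > 5.991, we reject the null hypothesis — the data do not fit the 1:2:1 ratio.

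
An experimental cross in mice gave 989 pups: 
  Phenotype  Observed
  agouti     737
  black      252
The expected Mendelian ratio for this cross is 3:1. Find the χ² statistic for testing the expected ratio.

Under the 3:1 hypothesis (Σ ratio = 4, N = 989):
  agouti: 989 × 3/4 = 741.75
  black: 989 × 1/4 = 247.25
χ² = Σ (O − E)² / E
  agouti: (737 − 741.75)² / 741.75 = 0.0304
  black: (252 − 247.25)² / 247.25 = 0.0913
χ² = 0.0304 + 0.0913 = 0.1217 ≈ 0.122

0.122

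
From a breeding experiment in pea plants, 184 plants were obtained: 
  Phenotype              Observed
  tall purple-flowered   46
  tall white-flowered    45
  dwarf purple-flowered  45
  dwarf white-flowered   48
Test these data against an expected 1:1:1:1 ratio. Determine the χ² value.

Expected counts for N = 184 under a 1:1:1:1 ratio (total parts = 4):
  tall purple-flowered: 184 × 1/4 = 46
  tall white-flowered: 184 × 1/4 = 46
  dwarf purple-flowered: 184 × 1/4 = 46
  dwarf white-flowered: 184 × 1/4 = 46
χ² = Σ (O − E)² / E
  tall purple-flowered: (46 − 46)² / 46 = 0.0000
  tall white-flowered: (45 − 46)² / 46 = 0.0217
  dwarf purple-flowered: (45 − 46)² / 46 = 0.0217
  dwarf white-flowered: (48 − 46)² / 46 = 0.0870
χ² = 0.0000 + 0.0217 + 0.0217 + 0.0870 = 0.1304 ≈ 0.130

0.130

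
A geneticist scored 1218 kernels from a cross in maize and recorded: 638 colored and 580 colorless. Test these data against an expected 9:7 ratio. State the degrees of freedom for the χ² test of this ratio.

1

A goodness-of-fit test with 2 phenotype classes has df = 2 − 1 = 1.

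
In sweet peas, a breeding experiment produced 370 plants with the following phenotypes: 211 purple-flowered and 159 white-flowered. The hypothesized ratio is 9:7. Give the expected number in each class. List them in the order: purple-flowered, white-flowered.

208.125, 161.875

Total ratio parts = 16. Expected numbers out of 370:
  purple-flowered: 370 × 9/16 = 208.125
  white-flowered: 370 × 7/16 = 161.875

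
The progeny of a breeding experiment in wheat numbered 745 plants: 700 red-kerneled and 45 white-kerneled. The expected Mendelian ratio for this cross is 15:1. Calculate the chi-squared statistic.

Under the 15:1 hypothesis (Σ ratio = 16, N = 745):
  red-kerneled: 745 × 15/16 = 698.4375
  white-kerneled: 745 × 1/16 = 46.5625
χ² = Σ (O − E)² / E
  red-kerneled: (700 − 698.4375)² / 698.4375 = 0.0035
  white-kerneled: (45 − 46.5625)² / 46.5625 = 0.0524
χ² = 0.0035 + 0.0524 = 0.0559 ≈ 0.056

0.056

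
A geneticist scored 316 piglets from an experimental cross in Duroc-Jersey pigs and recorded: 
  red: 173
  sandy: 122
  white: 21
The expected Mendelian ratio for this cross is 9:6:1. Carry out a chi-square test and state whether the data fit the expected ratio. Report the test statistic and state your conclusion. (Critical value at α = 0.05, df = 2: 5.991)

0.309; consistent

Under the 9:6:1 hypothesis (Σ ratio = 16, N = 316):
  red: 316 × 9/16 = 177.75
  sandy: 316 × 6/16 = 118.5
  white: 316 × 1/16 = 19.75
χ² = Σ (O − E)² / E
  red: (173 − 177.75)² / 177.75 = 0.1269
  sandy: (122 − 118.5)² / 118.5 = 0.1034
  white: (21 − 19.75)² / 19.75 = 0.0791
χ² = 0.1269 + 0.1034 + 0.0791 = 0.3094 ≈ 0.309
Degrees of freedom = 3 − 1 = 2; critical value at α = 0.05 is 5.991.
Since 0.309 < 5.991, we fail to reject the null hypothesis — the data are consistent with the 9:6:1 ratio.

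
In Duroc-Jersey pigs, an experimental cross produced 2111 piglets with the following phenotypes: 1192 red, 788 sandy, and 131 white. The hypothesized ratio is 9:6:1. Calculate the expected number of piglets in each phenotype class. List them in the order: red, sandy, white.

The 9:6:1 ratio has 16 parts, so with N = 2111 the expected counts are:
  red: 2111 × 9/16 = 1187.4375
  sandy: 2111 × 6/16 = 791.625
  white: 2111 × 1/16 = 131.9375

1187.4375, 791.625, 131.9375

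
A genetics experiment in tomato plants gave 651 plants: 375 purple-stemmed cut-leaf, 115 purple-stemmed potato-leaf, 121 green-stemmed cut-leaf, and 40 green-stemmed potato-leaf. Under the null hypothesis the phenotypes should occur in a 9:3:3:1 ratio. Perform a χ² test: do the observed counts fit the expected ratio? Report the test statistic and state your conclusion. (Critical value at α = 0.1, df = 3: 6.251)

0.642; consistent

Under the 9:3:3:1 hypothesis (Σ ratio = 16, N = 651):
  purple-stemmed cut-leaf: 651 × 9/16 = 366.1875
  purple-stemmed potato-leaf: 651 × 3/16 = 122.0625
  green-stemmed cut-leaf: 651 × 3/16 = 122.0625
  green-stemmed potato-leaf: 651 × 1/16 = 40.6875
χ² = Σ (O − E)² / E
  purple-stemmed cut-leaf: (375 − 366.1875)² / 366.1875 = 0.2121
  purple-stemmed potato-leaf: (115 − 122.0625)² / 122.0625 = 0.4086
  green-stemmed cut-leaf: (121 − 122.0625)² / 122.0625 = 0.0092
  green-stemmed potato-leaf: (40 − 40.6875)² / 40.6875 = 0.0116
χ² = 0.2121 + 0.4086 + 0.0092 + 0.0116 = 0.6415 ≈ 0.642
Degrees of freedom = 4 − 1 = 3; critical value at α = 0.1 is 6.251.
Since 0.642 < 6.251, we fail to reject the null hypothesis — the data are consistent with the 9:3:3:1 ratio.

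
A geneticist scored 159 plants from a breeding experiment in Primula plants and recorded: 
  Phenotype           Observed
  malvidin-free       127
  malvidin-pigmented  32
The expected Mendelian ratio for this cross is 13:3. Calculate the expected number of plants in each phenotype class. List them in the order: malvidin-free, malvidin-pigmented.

Expected counts for N = 159 under a 13:3 ratio (total parts = 16):
  malvidin-free: 159 × 13/16 = 129.1875
  malvidin-pigmented: 159 × 3/16 = 29.8125

129.1875, 29.8125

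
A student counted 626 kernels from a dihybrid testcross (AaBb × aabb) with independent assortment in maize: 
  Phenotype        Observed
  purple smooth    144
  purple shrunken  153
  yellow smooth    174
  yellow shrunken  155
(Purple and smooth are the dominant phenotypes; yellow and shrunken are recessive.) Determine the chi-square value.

3.048

A dihybrid testcross with independent assortment gives a 1:1:1:1 ratio.
Under the 1:1:1:1 hypothesis (Σ ratio = 4, N = 626):
  purple smooth: 626 × 1/4 = 156.5
  purple shrunken: 626 × 1/4 = 156.5
  yellow smooth: 626 × 1/4 = 156.5
  yellow shrunken: 626 × 1/4 = 156.5
χ² = Σ (O − E)² / E
  purple smooth: (144 − 156.5)² / 156.5 = 0.9984
  purple shrunken: (153 − 156.5)² / 156.5 = 0.0783
  yellow smooth: (174 − 156.5)² / 156.5 = 1.9569
  yellow shrunken: (155 − 156.5)² / 156.5 = 0.0144
χ² = 0.9984 + 0.0783 + 1.9569 + 0.0144 = 3.048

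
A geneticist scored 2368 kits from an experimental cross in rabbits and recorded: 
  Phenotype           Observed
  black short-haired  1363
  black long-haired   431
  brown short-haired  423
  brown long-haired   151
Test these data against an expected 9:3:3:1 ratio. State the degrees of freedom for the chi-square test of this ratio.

A goodness-of-fit test with 4 phenotype classes has df = 4 − 1 = 3.

3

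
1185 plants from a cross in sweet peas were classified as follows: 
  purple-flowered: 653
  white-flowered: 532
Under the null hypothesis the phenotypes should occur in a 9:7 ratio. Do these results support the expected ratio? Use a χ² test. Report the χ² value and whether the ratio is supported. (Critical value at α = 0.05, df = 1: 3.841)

0.631; consistent

Expected counts for N = 1185 under a 9:7 ratio (total parts = 16):
  purple-flowered: 1185 × 9/16 = 666.5625
  white-flowered: 1185 × 7/16 = 518.4375
χ² = Σ (O − E)² / E
  purple-flowered: (653 − 666.5625)² / 666.5625 = 0.2760
  white-flowered: (532 − 518.4375)² / 518.4375 = 0.3548
χ² = 0.2760 + 0.3548 = 0.6308 ≈ 0.631
Degrees of freedom = 2 − 1 = 1; critical value at α = 0.05 is 3.841.
Since 0.631 < 3.841, we fail to reject the null hypothesis — the data are consistent with the 9:7 ratio.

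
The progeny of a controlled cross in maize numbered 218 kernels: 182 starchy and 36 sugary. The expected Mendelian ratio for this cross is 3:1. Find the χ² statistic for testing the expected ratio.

Under the 3:1 hypothesis (Σ ratio = 4, N = 218):
  starchy: 218 × 3/4 = 163.5
  sugary: 218 × 1/4 = 54.5
χ² = Σ (O − E)² / E
  starchy: (182 − 163.5)² / 163.5 = 2.0933
  sugary: (36 − 54.5)² / 54.5 = 6.2798
χ² = 2.0933 + 6.2798 = 8.3731 ≈ 8.373

8.373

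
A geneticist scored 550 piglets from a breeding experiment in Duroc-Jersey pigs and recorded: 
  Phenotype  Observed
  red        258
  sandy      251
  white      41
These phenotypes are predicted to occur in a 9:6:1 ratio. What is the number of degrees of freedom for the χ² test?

2

A goodness-of-fit test with 3 phenotype classes has df = 3 − 1 = 2.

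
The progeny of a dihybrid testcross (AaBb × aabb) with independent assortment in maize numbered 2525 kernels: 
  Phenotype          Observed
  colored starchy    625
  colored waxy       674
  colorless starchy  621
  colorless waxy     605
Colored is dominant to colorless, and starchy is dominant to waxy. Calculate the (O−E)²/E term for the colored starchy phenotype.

A dihybrid testcross with independent assortment gives a 1:1:1:1 ratio.
Under the 1:1:1:1 hypothesis (Σ ratio = 4, N = 2525):
  colored starchy: 2525 × 1/4 = 631.25
  colored waxy: 2525 × 1/4 = 631.25
  colorless starchy: 2525 × 1/4 = 631.25
  colorless waxy: 2525 × 1/4 = 631.25
Contribution of colored starchy: (625 − 631.25)² / 631.25 = 0.0619

0.062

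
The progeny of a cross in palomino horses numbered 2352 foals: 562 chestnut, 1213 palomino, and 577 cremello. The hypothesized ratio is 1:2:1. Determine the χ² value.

Total ratio parts = 4. Expected numbers out of 2352:
  chestnut: 2352 × 1/4 = 588
  palomino: 2352 × 2/4 = 1176
  cremello: 2352 × 1/4 = 588
χ² = Σ (O − E)² / E
  chestnut: (562 − 588)² / 588 = 1.1497
  palomino: (1213 − 1176)² / 1176 = 1.1641
  cremello: (577 − 588)² / 588 = 0.2058
χ² = 1.1497 + 1.1641 + 0.2058 = 2.5196 ≈ 2.520

2.520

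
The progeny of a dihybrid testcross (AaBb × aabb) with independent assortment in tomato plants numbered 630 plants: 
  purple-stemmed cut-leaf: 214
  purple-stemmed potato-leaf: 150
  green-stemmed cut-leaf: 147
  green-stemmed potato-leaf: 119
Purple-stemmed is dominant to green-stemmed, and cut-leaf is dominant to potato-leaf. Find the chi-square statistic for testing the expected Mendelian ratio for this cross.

30.737

A dihybrid testcross with independent assortment gives a 1:1:1:1 ratio.
Expected counts for N = 630 under a 1:1:1:1 ratio (total parts = 4):
  purple-stemmed cut-leaf: 630 × 1/4 = 157.5
  purple-stemmed potato-leaf: 630 × 1/4 = 157.5
  green-stemmed cut-leaf: 630 × 1/4 = 157.5
  green-stemmed potato-leaf: 630 × 1/4 = 157.5
χ² = Σ (O − E)² / E
  purple-stemmed cut-leaf: (214 − 157.5)² / 157.5 = 20.2683
  purple-stemmed potato-leaf: (150 − 157.5)² / 157.5 = 0.3571
  green-stemmed cut-leaf: (147 − 157.5)² / 157.5 = 0.7000
  green-stemmed potato-leaf: (119 − 157.5)² / 157.5 = 9.4111
χ² = 20.2683 + 0.3571 + 0.7000 + 9.4111 = 30.7365 ≈ 30.737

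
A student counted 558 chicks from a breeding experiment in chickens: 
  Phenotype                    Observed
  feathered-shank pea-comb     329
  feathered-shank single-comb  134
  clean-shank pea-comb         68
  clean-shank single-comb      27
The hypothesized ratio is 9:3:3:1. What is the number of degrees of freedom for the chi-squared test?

3

A goodness-of-fit test with 4 phenotype classes has df = 4 − 1 = 3.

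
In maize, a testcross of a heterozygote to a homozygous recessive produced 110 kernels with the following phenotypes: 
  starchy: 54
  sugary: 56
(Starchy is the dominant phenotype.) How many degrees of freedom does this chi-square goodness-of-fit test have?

A testcross of a heterozygote (Aa × aa) gives a 1:1 phenotypic ratio.
A goodness-of-fit test with 2 phenotype classes has df = 2 − 1 = 1.

1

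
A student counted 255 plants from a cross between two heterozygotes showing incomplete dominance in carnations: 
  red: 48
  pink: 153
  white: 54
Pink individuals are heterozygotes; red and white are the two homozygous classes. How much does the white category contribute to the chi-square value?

1.491

With incomplete dominance, a heterozygote × heterozygote cross gives a 1:2:1 phenotypic ratio.
Expected counts for N = 255 under a 1:2:1 ratio (total parts = 4):
  red: 255 × 1/4 = 63.75
  pink: 255 × 2/4 = 127.5
  white: 255 × 1/4 = 63.75
Contribution of white: (54 − 63.75)² / 63.75 = 1.4912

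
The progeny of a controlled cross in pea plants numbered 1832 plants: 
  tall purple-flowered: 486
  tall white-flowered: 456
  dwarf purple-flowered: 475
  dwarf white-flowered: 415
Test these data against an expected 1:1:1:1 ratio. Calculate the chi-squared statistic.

The 1:1:1:1 ratio has 4 parts, so with N = 1832 the expected counts are:
  tall purple-flowered: 1832 × 1/4 = 458
  tall white-flowered: 1832 × 1/4 = 458
  dwarf purple-flowered: 1832 × 1/4 = 458
  dwarf white-flowered: 1832 × 1/4 = 458
χ² = Σ (O − E)² / E
  tall purple-flowered: (486 − 458)² / 458 = 1.7118
  tall white-flowered: (456 − 458)² / 458 = 0.0087
  dwarf purple-flowered: (475 − 458)² / 458 = 0.6310
  dwarf white-flowered: (415 − 458)² / 458 = 4.0371
χ² = 1.7118 + 0.0087 + 0.6310 + 4.0371 = 6.3886 ≈ 6.389

6.389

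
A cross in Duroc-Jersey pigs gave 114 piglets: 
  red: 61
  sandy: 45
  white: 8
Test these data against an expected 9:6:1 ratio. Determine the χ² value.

0.378

Total ratio parts = 16. Expected numbers out of 114:
  red: 114 × 9/16 = 64.125
  sandy: 114 × 6/16 = 42.75
  white: 114 × 1/16 = 7.125
χ² = Σ (O − E)² / E
  red: (61 − 64.125)² / 64.125 = 0.1523
  sandy: (45 − 42.75)² / 42.75 = 0.1184
  white: (8 − 7.125)² / 7.125 = 0.1075
χ² = 0.1523 + 0.1184 + 0.1075 = 0.3782 ≈ 0.378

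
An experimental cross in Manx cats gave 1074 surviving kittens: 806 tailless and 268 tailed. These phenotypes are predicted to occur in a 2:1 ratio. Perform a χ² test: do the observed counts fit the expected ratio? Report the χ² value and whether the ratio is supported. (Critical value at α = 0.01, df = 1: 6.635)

The 2:1 ratio has 3 parts, so with N = 1074 the expected counts are:
  tailless: 1074 × 2/3 = 716
  tailed: 1074 × 1/3 = 358
χ² = Σ (O − E)² / E
  tailless: (806 − 716)² / 716 = 11.3128
  tailed: (268 − 358)² / 358 = 22.6257
χ² = 11.3128 + 22.6257 = 33.9385 ≈ 33.939
Degrees of freedom = 2 − 1 = 1; critical value at α = 0.01 is 6.635.
Since 33.939 > 6.635, we reject the null hypothesis — the data do not fit the 2:1 ratio.

33.939; not consistent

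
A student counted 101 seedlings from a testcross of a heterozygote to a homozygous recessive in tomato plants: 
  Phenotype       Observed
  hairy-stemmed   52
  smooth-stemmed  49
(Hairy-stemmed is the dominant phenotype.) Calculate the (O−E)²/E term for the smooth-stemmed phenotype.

A testcross of a heterozygote (Aa × aa) gives a 1:1 phenotypic ratio.
Total ratio parts = 2. Expected numbers out of 101:
  hairy-stemmed: 101 × 1/2 = 50.5
  smooth-stemmed: 101 × 1/2 = 50.5
Contribution of smooth-stemmed: (49 − 50.5)² / 50.5 = 0.0446

0.045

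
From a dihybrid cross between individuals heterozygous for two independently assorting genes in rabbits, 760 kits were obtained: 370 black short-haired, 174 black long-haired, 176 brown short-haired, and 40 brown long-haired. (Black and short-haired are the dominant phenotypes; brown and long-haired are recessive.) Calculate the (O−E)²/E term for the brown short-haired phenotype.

7.875

A dihybrid F₂ with independent assortment and complete dominance at both loci gives a 9:3:3:1 phenotypic ratio.
Expected counts for N = 760 under a 9:3:3:1 ratio (total parts = 16):
  black short-haired: 760 × 9/16 = 427.5
  black long-haired: 760 × 3/16 = 142.5
  brown short-haired: 760 × 3/16 = 142.5
  brown long-haired: 760 × 1/16 = 47.5
Contribution of brown short-haired: (176 − 142.5)² / 142.5 = 7.8754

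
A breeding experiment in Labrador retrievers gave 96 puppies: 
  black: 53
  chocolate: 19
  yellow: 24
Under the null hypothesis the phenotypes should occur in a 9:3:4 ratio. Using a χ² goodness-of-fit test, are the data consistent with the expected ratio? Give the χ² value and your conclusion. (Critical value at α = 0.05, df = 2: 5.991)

Under the 9:3:4 hypothesis (Σ ratio = 16, N = 96):
  black: 96 × 9/16 = 54
  chocolate: 96 × 3/16 = 18
  yellow: 96 × 4/16 = 24
χ² = Σ (O − E)² / E
  black: (53 − 54)² / 54 = 0.0185
  chocolate: (19 − 18)² / 18 = 0.0556
  yellow: (24 − 24)² / 24 = 0.0000
χ² = 0.0185 + 0.0556 + 0.0000 = 0.0741 ≈ 0.074
Degrees of freedom = 3 − 1 = 2; critical value at α = 0.05 is 5.991.
Since 0.074 < 5.991, we fail to reject the null hypothesis — the data are consistent with the 9:3:4 ratio.

0.074; consistent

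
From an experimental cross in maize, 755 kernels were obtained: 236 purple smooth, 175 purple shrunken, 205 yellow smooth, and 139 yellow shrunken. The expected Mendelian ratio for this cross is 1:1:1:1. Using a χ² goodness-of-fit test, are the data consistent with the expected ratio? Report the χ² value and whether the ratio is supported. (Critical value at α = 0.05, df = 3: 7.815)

27.342; not consistent

The 1:1:1:1 ratio has 4 parts, so with N = 755 the expected counts are:
  purple smooth: 755 × 1/4 = 188.75
  purple shrunken: 755 × 1/4 = 188.75
  yellow smooth: 755 × 1/4 = 188.75
  yellow shrunken: 755 × 1/4 = 188.75
χ² = Σ (O − E)² / E
  purple smooth: (236 − 188.75)² / 188.75 = 11.8281
  purple shrunken: (175 − 188.75)² / 188.75 = 1.0017
  yellow smooth: (205 − 188.75)² / 188.75 = 1.3990
  yellow shrunken: (139 − 188.75)² / 188.75 = 13.1129
χ² = 11.8281 + 1.0017 + 1.3990 + 13.1129 = 27.3417 ≈ 27.342
Degrees of freedom = 4 − 1 = 3; critical value at α = 0.05 is 7.815.
Since 27.342 > 7.815, we reject the null hypothesis — the data do not fit the 1:1:1:1 ratio.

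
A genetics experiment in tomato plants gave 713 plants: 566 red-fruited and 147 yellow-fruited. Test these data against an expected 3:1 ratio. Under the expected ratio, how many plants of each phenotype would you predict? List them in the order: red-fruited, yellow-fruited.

Total ratio parts = 4. Expected numbers out of 713:
  red-fruited: 713 × 3/4 = 534.75
  yellow-fruited: 713 × 1/4 = 178.25

534.75, 178.25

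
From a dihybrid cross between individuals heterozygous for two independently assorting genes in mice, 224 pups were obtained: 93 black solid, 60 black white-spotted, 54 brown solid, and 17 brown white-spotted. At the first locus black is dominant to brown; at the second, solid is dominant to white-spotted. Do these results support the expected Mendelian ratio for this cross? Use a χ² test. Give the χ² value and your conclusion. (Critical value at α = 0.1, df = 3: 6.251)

A dihybrid F₂ with independent assortment and complete dominance at both loci gives a 9:3:3:1 phenotypic ratio.
Expected counts for N = 224 under a 9:3:3:1 ratio (total parts = 16):
  black solid: 224 × 9/16 = 126
  black white-spotted: 224 × 3/16 = 42
  brown solid: 224 × 3/16 = 42
  brown white-spotted: 224 × 1/16 = 14
χ² = Σ (O − E)² / E
  black solid: (93 − 126)² / 126 = 8.6429
  black white-spotted: (60 − 42)² / 42 = 7.7143
  brown solid: (54 − 42)² / 42 = 3.4286
  brown white-spotted: (17 − 14)² / 14 = 0.6429
χ² = 8.6429 + 7.7143 + 3.4286 + 0.6429 = 20.4287 ≈ 20.429
Degrees of freedom = 4 − 1 = 3; critical value at α = 0.1 is 6.251.
Since 20.429 > 6.251, we reject the null hypothesis — the data do not fit the 9:3:3:1 ratio.

20.429; not consistent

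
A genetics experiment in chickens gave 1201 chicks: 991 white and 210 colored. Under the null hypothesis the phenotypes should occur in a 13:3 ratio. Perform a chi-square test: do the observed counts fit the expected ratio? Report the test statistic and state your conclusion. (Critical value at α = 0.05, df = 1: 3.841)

Expected counts for N = 1201 under a 13:3 ratio (total parts = 16):
  white: 1201 × 13/16 = 975.8125
  colored: 1201 × 3/16 = 225.1875
χ² = Σ (O − E)² / E
  white: (991 − 975.8125)² / 975.8125 = 0.2364
  colored: (210 − 225.1875)² / 225.1875 = 1.0243
χ² = 0.2364 + 1.0243 = 1.2607 ≈ 1.261
Degrees of freedom = 2 − 1 = 1; critical value at α = 0.05 is 3.841.
Since 1.261 < 3.841, we fail to reject the null hypothesis — the data are consistent with the 13:3 ratio.

1.261; consistent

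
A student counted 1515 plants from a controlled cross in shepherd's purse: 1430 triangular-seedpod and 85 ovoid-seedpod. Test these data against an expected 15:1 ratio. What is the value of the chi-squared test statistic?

Under the 15:1 hypothesis (Σ ratio = 16, N = 1515):
  triangular-seedpod: 1515 × 15/16 = 1420.3125
  ovoid-seedpod: 1515 × 1/16 = 94.6875
χ² = Σ (O − E)² / E
  triangular-seedpod: (1430 − 1420.3125)² / 1420.3125 = 0.0661
  ovoid-seedpod: (85 − 94.6875)² / 94.6875 = 0.9911
χ² = 0.0661 + 0.9911 = 1.0572 ≈ 1.057

1.057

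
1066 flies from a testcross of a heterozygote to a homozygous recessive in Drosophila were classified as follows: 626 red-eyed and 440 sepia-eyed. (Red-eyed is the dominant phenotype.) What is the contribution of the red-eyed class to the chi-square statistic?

A testcross of a heterozygote (Aa × aa) gives a 1:1 phenotypic ratio.
Under the 1:1 hypothesis (Σ ratio = 2, N = 1066):
  red-eyed: 1066 × 1/2 = 533
  sepia-eyed: 1066 × 1/2 = 533
Contribution of red-eyed: (626 − 533)² / 533 = 16.2270

16.227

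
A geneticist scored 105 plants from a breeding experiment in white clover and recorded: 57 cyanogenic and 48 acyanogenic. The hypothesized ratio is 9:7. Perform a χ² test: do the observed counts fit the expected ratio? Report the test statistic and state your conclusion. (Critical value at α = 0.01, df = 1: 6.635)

0.165; consistent

The 9:7 ratio has 16 parts, so with N = 105 the expected counts are:
  cyanogenic: 105 × 9/16 = 59.0625
  acyanogenic: 105 × 7/16 = 45.9375
χ² = Σ (O − E)² / E
  cyanogenic: (57 − 59.0625)² / 59.0625 = 0.0720
  acyanogenic: (48 − 45.9375)² / 45.9375 = 0.0926
χ² = 0.0720 + 0.0926 = 0.1646 ≈ 0.165
Degrees of freedom = 2 − 1 = 1; critical value at α = 0.01 is 6.635.
Since 0.165 < 6.635, we fail to reject the null hypothesis — the data are consistent with the 9:7 ratio.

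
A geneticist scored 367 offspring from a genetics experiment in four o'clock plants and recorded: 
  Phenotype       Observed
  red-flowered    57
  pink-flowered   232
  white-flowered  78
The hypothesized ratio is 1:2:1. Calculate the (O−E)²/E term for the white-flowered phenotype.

Under the 1:2:1 hypothesis (Σ ratio = 4, N = 367):
  red-flowered: 367 × 1/4 = 91.75
  pink-flowered: 367 × 2/4 = 183.5
  white-flowered: 367 × 1/4 = 91.75
Contribution of white-flowered: (78 − 91.75)² / 91.75 = 2.0606

2.061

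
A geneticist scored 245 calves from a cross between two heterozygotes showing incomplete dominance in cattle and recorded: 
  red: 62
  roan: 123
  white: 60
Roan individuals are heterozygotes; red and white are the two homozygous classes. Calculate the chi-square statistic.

With incomplete dominance, a heterozygote × heterozygote cross gives a 1:2:1 phenotypic ratio.
Expected counts for N = 245 under a 1:2:1 ratio (total parts = 4):
  red: 245 × 1/4 = 61.25
  roan: 245 × 2/4 = 122.5
  white: 245 × 1/4 = 61.25
χ² = Σ (O − E)² / E
  red: (62 − 61.25)² / 61.25 = 0.0092
  roan: (123 − 122.5)² / 122.5 = 0.0020
  white: (60 − 61.25)² / 61.25 = 0.0255
χ² = 0.0092 + 0.0020 + 0.0255 = 0.0367 ≈ 0.037

0.037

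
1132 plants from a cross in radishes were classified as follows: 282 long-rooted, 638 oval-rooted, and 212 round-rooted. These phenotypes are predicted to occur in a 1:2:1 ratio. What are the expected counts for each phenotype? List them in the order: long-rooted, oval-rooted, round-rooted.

283, 566, 283

Total ratio parts = 4. Expected numbers out of 1132:
  long-rooted: 1132 × 1/4 = 283
  oval-rooted: 1132 × 2/4 = 566
  round-rooted: 1132 × 1/4 = 283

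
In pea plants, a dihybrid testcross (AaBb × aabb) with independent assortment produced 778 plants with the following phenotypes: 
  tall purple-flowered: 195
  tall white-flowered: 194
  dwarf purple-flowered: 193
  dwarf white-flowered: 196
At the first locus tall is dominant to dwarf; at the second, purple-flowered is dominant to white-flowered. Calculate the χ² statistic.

A dihybrid testcross with independent assortment gives a 1:1:1:1 ratio.
Total ratio parts = 4. Expected numbers out of 778:
  tall purple-flowered: 778 × 1/4 = 194.5
  tall white-flowered: 778 × 1/4 = 194.5
  dwarf purple-flowered: 778 × 1/4 = 194.5
  dwarf white-flowered: 778 × 1/4 = 194.5
χ² = Σ (O − E)² / E
  tall purple-flowered: (195 − 194.5)² / 194.5 = 0.0013
  tall white-flowered: (194 − 194.5)² / 194.5 = 0.0013
  dwarf purple-flowered: (193 − 194.5)² / 194.5 = 0.0116
  dwarf white-flowered: (196 − 194.5)² / 194.5 = 0.0116
χ² = 0.0013 + 0.0013 + 0.0116 + 0.0116 = 0.0258 ≈ 0.026

0.026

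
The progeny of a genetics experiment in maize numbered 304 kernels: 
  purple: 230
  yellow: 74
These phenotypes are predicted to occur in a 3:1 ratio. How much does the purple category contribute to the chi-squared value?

The 3:1 ratio has 4 parts, so with N = 304 the expected counts are:
  purple: 304 × 3/4 = 228
  yellow: 304 × 1/4 = 76
Contribution of purple: (230 − 228)² / 228 = 0.0175

0.018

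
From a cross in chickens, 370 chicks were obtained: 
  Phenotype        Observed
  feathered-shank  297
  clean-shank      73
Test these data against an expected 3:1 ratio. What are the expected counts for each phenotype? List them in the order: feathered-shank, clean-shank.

277.5, 92.5

The 3:1 ratio has 4 parts, so with N = 370 the expected counts are:
  feathered-shank: 370 × 3/4 = 277.5
  clean-shank: 370 × 1/4 = 92.5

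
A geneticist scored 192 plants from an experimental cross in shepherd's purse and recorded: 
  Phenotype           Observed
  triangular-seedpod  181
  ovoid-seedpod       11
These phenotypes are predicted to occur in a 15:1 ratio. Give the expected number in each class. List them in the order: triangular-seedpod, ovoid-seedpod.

180, 12

Expected counts for N = 192 under a 15:1 ratio (total parts = 16):
  triangular-seedpod: 192 × 15/16 = 180
  ovoid-seedpod: 192 × 1/16 = 12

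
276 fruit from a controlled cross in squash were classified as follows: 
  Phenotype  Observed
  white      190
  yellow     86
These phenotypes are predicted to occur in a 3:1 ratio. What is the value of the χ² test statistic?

5.585

Total ratio parts = 4. Expected numbers out of 276:
  white: 276 × 3/4 = 207
  yellow: 276 × 1/4 = 69
χ² = Σ (O − E)² / E
  white: (190 − 207)² / 207 = 1.3961
  yellow: (86 − 69)² / 69 = 4.1884
χ² = 1.3961 + 4.1884 = 5.5845 ≈ 5.585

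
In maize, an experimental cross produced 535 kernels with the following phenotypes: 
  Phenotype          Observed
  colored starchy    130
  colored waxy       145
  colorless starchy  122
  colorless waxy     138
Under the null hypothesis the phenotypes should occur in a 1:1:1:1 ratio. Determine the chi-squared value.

Expected counts for N = 535 under a 1:1:1:1 ratio (total parts = 4):
  colored starchy: 535 × 1/4 = 133.75
  colored waxy: 535 × 1/4 = 133.75
  colorless starchy: 535 × 1/4 = 133.75
  colorless waxy: 535 × 1/4 = 133.75
χ² = Σ (O − E)² / E
  colored starchy: (130 − 133.75)² / 133.75 = 0.1051
  colored waxy: (145 − 133.75)² / 133.75 = 0.9463
  colorless starchy: (122 − 133.75)² / 133.75 = 1.0322
  colorless waxy: (138 − 133.75)² / 133.75 = 0.1350
χ² = 0.1051 + 0.9463 + 1.0322 + 0.1350 = 2.2186 ≈ 2.219

2.219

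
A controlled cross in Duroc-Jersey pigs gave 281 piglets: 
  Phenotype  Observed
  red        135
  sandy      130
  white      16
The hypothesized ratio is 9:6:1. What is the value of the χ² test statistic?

The 9:6:1 ratio has 16 parts, so with N = 281 the expected counts are:
  red: 281 × 9/16 = 158.0625
  sandy: 281 × 6/16 = 105.375
  white: 281 × 1/16 = 17.5625
χ² = Σ (O − E)² / E
  red: (135 − 158.0625)² / 158.0625 = 3.3650
  sandy: (130 − 105.375)² / 105.375 = 5.7546
  white: (16 − 17.5625)² / 17.5625 = 0.1390
χ² = 3.3650 + 5.7546 + 0.1390 = 9.2586 ≈ 9.259

9.259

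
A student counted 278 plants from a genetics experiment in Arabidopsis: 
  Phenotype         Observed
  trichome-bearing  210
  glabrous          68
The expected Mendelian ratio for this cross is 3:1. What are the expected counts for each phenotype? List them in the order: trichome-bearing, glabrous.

208.5, 69.5

The 3:1 ratio has 4 parts, so with N = 278 the expected counts are:
  trichome-bearing: 278 × 3/4 = 208.5
  glabrous: 278 × 1/4 = 69.5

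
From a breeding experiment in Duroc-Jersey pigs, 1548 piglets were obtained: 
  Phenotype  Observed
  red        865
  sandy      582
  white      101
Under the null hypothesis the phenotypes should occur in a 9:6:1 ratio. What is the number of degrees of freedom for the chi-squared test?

2

A goodness-of-fit test with 3 phenotype classes has df = 3 − 1 = 2.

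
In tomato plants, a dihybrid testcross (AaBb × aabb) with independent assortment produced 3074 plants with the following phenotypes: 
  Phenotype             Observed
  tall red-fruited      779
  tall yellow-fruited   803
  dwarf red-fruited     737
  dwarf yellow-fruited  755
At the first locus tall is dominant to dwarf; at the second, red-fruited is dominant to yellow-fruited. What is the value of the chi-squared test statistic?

3.221

A dihybrid testcross with independent assortment gives a 1:1:1:1 ratio.
Total ratio parts = 4. Expected numbers out of 3074:
  tall red-fruited: 3074 × 1/4 = 768.5
  tall yellow-fruited: 3074 × 1/4 = 768.5
  dwarf red-fruited: 3074 × 1/4 = 768.5
  dwarf yellow-fruited: 3074 × 1/4 = 768.5
χ² = Σ (O − E)² / E
  tall red-fruited: (779 − 768.5)² / 768.5 = 0.1435
  tall yellow-fruited: (803 − 768.5)² / 768.5 = 1.5488
  dwarf red-fruited: (737 − 768.5)² / 768.5 = 1.2912
  dwarf yellow-fruited: (755 − 768.5)² / 768.5 = 0.2372
χ² = 0.1435 + 1.5488 + 1.2912 + 0.2372 = 3.2207 ≈ 3.221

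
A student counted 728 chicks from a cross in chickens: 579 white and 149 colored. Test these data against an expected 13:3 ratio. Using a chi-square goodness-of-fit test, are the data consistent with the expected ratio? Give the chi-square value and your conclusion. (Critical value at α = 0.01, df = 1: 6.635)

1.409; consistent

Under the 13:3 hypothesis (Σ ratio = 16, N = 728):
  white: 728 × 13/16 = 591.5
  colored: 728 × 3/16 = 136.5
χ² = Σ (O − E)² / E
  white: (579 − 591.5)² / 591.5 = 0.2642
  colored: (149 − 136.5)² / 136.5 = 1.1447
χ² = 0.2642 + 1.1447 = 1.4089 ≈ 1.409
Degrees of freedom = 2 − 1 = 1; critical value at α = 0.01 is 6.635.
Since 1.409 < 6.635, we fail to reject the null hypothesis — the data are consistent with the 13:3 ratio.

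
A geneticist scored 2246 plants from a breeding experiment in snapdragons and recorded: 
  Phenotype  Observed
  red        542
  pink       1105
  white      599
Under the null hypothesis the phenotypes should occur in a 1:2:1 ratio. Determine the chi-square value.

3.470

Under the 1:2:1 hypothesis (Σ ratio = 4, N = 2246):
  red: 2246 × 1/4 = 561.5
  pink: 2246 × 2/4 = 1123
  white: 2246 × 1/4 = 561.5
χ² = Σ (O − E)² / E
  red: (542 − 561.5)² / 561.5 = 0.6772
  pink: (1105 − 1123)² / 1123 = 0.2885
  white: (599 − 561.5)² / 561.5 = 2.5045
χ² = 0.6772 + 0.2885 + 2.5045 = 3.4702 ≈ 3.470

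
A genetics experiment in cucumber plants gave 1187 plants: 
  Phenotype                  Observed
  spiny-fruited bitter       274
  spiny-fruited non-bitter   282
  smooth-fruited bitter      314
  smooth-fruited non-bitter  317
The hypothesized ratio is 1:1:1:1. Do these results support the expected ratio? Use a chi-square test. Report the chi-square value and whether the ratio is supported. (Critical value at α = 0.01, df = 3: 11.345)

4.862; consistent

Total ratio parts = 4. Expected numbers out of 1187:
  spiny-fruited bitter: 1187 × 1/4 = 296.75
  spiny-fruited non-bitter: 1187 × 1/4 = 296.75
  smooth-fruited bitter: 1187 × 1/4 = 296.75
  smooth-fruited non-bitter: 1187 × 1/4 = 296.75
χ² = Σ (O − E)² / E
  spiny-fruited bitter: (274 − 296.75)² / 296.75 = 1.7441
  spiny-fruited non-bitter: (282 − 296.75)² / 296.75 = 0.7332
  smooth-fruited bitter: (314 − 296.75)² / 296.75 = 1.0027
  smooth-fruited non-bitter: (317 − 296.75)² / 296.75 = 1.3818
χ² = 1.7441 + 0.7332 + 1.0027 + 1.3818 = 4.8618 ≈ 4.862
Degrees of freedom = 4 − 1 = 3; critical value at α = 0.01 is 11.345.
Since 4.862 < 11.345, we fail to reject the null hypothesis — the data are consistent with the 1:1:1:1 ratio.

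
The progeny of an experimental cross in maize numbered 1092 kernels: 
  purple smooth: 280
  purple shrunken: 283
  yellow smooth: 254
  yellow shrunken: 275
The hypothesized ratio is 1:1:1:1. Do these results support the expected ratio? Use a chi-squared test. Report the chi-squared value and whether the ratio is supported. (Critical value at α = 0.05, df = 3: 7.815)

Expected counts for N = 1092 under a 1:1:1:1 ratio (total parts = 4):
  purple smooth: 1092 × 1/4 = 273
  purple shrunken: 1092 × 1/4 = 273
  yellow smooth: 1092 × 1/4 = 273
  yellow shrunken: 1092 × 1/4 = 273
χ² = Σ (O − E)² / E
  purple smooth: (280 − 273)² / 273 = 0.1795
  purple shrunken: (283 − 273)² / 273 = 0.3663
  yellow smooth: (254 − 273)² / 273 = 1.3223
  yellow shrunken: (275 − 273)² / 273 = 0.0147
χ² = 0.1795 + 0.3663 + 1.3223 + 0.0147 = 1.8828 ≈ 1.883
Degrees of freedom = 4 − 1 = 3; critical value at α = 0.05 is 7.815.
Since 1.883 < 7.815, we fail to reject the null hypothesis — the data are consistent with the 1:1:1:1 ratio.

1.883; consistent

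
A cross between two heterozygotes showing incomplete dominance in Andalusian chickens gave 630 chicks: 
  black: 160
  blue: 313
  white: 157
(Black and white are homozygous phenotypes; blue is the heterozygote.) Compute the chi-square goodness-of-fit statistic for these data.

0.054

With incomplete dominance, a heterozygote × heterozygote cross gives a 1:2:1 phenotypic ratio.
The 1:2:1 ratio has 4 parts, so with N = 630 the expected counts are:
  black: 630 × 1/4 = 157.5
  blue: 630 × 2/4 = 315
  white: 630 × 1/4 = 157.5
χ² = Σ (O − E)² / E
  black: (160 − 157.5)² / 157.5 = 0.0397
  blue: (313 − 315)² / 315 = 0.0127
  white: (157 − 157.5)² / 157.5 = 0.0016
χ² = 0.0397 + 0.0127 + 0.0016 = 0.054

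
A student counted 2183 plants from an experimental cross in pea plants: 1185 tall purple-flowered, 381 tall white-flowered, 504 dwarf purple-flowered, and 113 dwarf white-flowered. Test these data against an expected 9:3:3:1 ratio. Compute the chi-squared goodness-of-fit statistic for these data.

29.390

The 9:3:3:1 ratio has 16 parts, so with N = 2183 the expected counts are:
  tall purple-flowered: 2183 × 9/16 = 1227.9375
  tall white-flowered: 2183 × 3/16 = 409.3125
  dwarf purple-flowered: 2183 × 3/16 = 409.3125
  dwarf white-flowered: 2183 × 1/16 = 136.4375
χ² = Σ (O − E)² / E
  tall purple-flowered: (1185 − 1227.9375)² / 1227.9375 = 1.5014
  tall white-flowered: (381 − 409.3125)² / 409.3125 = 1.9584
  dwarf purple-flowered: (504 − 409.3125)² / 409.3125 = 21.9043
  dwarf white-flowered: (113 − 136.4375)² / 136.4375 = 4.0261
χ² = 1.5014 + 1.9584 + 21.9043 + 4.0261 = 29.3902 ≈ 29.390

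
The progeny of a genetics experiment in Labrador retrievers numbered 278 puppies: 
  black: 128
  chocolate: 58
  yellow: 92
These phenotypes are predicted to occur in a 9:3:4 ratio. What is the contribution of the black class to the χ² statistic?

Expected counts for N = 278 under a 9:3:4 ratio (total parts = 16):
  black: 278 × 9/16 = 156.375
  chocolate: 278 × 3/16 = 52.125
  yellow: 278 × 4/16 = 69.5
Contribution of black: (128 − 156.375)² / 156.375 = 5.1488

5.149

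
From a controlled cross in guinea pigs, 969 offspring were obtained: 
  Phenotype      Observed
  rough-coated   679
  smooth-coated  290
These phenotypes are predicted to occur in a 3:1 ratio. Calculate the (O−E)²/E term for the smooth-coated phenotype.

9.412

The 3:1 ratio has 4 parts, so with N = 969 the expected counts are:
  rough-coated: 969 × 3/4 = 726.75
  smooth-coated: 969 × 1/4 = 242.25
Contribution of smooth-coated: (290 − 242.25)² / 242.25 = 9.4120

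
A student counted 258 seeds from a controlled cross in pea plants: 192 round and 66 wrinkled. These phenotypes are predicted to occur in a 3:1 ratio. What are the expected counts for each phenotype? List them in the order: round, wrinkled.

193.5, 64.5

The 3:1 ratio has 4 parts, so with N = 258 the expected counts are:
  round: 258 × 3/4 = 193.5
  wrinkled: 258 × 1/4 = 64.5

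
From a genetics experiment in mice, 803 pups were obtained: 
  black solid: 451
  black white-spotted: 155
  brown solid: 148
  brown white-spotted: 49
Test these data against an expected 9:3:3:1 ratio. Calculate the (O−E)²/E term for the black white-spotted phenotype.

Total ratio parts = 16. Expected numbers out of 803:
  black solid: 803 × 9/16 = 451.6875
  black white-spotted: 803 × 3/16 = 150.5625
  brown solid: 803 × 3/16 = 150.5625
  brown white-spotted: 803 × 1/16 = 50.1875
Contribution of black white-spotted: (155 − 150.5625)² / 150.5625 = 0.1308

0.131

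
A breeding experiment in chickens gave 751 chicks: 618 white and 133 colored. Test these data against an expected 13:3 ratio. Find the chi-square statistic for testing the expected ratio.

Under the 13:3 hypothesis (Σ ratio = 16, N = 751):
  white: 751 × 13/16 = 610.1875
  colored: 751 × 3/16 = 140.8125
χ² = Σ (O − E)² / E
  white: (618 − 610.1875)² / 610.1875 = 0.1000
  colored: (133 − 140.8125)² / 140.8125 = 0.4334
χ² = 0.1000 + 0.4334 = 0.5334 ≈ 0.533

0.533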